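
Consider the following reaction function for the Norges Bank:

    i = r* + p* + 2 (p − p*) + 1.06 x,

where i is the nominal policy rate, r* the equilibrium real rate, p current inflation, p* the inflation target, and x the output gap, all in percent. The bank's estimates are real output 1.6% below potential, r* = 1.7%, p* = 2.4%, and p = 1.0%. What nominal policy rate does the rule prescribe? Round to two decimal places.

Output 1.6% below potential → x = -1.6.
i = 1.7 + 2.4 + 2 × (1.0 − 2.4) + 1.06 × (-1.6)
   = 1.7 + 2.4 − 2.8 − 1.696 = -0.40

-0.40%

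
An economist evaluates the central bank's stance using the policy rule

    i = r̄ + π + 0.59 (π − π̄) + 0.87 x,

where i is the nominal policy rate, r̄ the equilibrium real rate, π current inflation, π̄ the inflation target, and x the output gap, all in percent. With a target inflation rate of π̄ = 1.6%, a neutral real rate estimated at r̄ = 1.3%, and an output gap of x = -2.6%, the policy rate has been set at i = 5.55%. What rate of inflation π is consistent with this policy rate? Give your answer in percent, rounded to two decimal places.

Collecting π: i = r̄ + (1 + 0.59) π − 0.59 π̄ + 0.87 x
1.59 π = 5.55 − 1.3 + 0.59 × 1.6 − 0.87 × (-2.6) = 7.456
π = 7.456 / 1.59 = 4.69

4.69%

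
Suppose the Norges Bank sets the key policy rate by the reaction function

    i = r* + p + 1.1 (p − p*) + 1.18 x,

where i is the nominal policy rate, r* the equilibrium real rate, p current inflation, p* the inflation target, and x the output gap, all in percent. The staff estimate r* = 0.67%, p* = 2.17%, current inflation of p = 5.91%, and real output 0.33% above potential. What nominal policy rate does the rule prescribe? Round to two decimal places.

Output 0.33% above potential → x = 0.33.
i = 0.67 + 5.91 + 1.1 × (5.91 − 2.17) + 1.18 × 0.33
   = 0.67 + 5.91 + 4.114 + 0.3894 = 11.08

11.08%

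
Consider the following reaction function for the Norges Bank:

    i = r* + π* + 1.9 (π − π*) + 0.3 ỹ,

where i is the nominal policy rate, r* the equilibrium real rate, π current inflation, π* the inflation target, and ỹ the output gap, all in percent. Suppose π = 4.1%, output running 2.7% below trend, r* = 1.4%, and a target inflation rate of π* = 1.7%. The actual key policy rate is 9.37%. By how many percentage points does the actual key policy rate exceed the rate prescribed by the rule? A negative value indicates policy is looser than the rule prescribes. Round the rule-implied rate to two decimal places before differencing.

Output 2.7% below potential → ỹ = -2.7.
i = 1.4 + 1.7 + 1.9 × (4.1 − 1.7) + 0.3 × (-2.7)
   = 1.4 + 1.7 + 4.56 − 0.81 = 6.85
Deviation = 9.37 − 6.85 = 2.52 pp.

2.52 pp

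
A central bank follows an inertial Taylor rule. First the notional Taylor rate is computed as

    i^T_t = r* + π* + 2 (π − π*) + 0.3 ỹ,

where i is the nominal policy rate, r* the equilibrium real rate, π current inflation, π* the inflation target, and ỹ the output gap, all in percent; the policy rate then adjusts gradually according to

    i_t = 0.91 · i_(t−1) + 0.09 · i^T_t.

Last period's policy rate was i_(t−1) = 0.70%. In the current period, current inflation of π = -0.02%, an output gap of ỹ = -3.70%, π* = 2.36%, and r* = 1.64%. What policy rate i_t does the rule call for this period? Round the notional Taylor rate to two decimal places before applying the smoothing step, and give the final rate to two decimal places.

i^T_t = 1.64 + 2.36 + 2 × (-0.02 − 2.36) + 0.3 × (-3.70)
   = 1.64 + 2.36 − 4.76 − 1.11 = -1.87
i_t = 0.91 × 0.70 + 0.09 × (-1.87) = 0.637 − 0.1683 = 0.47

0.47%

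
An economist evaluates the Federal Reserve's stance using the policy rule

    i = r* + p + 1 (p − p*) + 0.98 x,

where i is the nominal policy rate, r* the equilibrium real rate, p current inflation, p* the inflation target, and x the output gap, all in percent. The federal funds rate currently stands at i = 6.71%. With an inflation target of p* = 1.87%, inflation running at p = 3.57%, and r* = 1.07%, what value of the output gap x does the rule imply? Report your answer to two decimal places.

0.38%

0.98 x = 6.71 − 1.07 − 3.57 − 1 × (3.57 − 1.87) = 0.37
x = 0.37 / 0.98 = 0.38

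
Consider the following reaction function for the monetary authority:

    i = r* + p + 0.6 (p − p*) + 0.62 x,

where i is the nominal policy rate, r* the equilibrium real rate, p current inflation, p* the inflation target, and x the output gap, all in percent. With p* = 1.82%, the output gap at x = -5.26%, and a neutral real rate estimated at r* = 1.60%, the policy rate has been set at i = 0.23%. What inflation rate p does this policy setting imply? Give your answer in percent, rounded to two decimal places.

1.86%

Collecting p: i = r* + (1 + 0.6) p − 0.6 p* + 0.62 x
1.6 p = 0.23 − 1.60 + 0.6 × 1.82 − 0.62 × (-5.26) = 2.9832
p = 2.9832 / 1.6 = 1.86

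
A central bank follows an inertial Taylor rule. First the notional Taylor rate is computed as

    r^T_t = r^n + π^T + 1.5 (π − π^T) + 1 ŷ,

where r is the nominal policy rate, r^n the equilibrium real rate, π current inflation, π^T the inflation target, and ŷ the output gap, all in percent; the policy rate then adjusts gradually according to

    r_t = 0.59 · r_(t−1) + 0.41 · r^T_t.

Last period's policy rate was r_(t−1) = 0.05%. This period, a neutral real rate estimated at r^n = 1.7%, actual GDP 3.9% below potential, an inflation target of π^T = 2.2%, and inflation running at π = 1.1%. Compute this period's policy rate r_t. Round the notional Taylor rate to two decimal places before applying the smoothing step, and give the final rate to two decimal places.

-0.65%

Output 3.9% below potential → ŷ = -3.9.
r^T_t = 1.7 + 2.2 + 1.5 × (1.1 − 2.2) + 1 × (-3.9)
   = 1.7 + 2.2 − 1.65 − 3.9 = -1.65
r_t = 0.59 × 0.05 + 0.41 × (-1.65) = 0.0295 − 0.6765 = -0.65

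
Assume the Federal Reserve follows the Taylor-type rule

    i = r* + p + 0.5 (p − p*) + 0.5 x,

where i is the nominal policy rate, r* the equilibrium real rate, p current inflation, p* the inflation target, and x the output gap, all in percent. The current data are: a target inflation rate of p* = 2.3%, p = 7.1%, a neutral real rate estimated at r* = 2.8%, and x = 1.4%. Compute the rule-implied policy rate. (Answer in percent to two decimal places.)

i = 2.8 + 7.1 + 0.5 × (7.1 − 2.3) + 0.5 × 1.4
   = 2.8 + 7.1 + 2.4 + 0.7 = 13.00

13.00%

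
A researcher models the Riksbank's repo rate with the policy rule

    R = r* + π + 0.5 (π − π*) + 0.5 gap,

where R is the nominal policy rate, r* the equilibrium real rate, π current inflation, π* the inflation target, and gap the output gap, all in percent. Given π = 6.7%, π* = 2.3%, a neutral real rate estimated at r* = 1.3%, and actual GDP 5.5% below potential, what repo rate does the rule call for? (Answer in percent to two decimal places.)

7.45%

Output 5.5% below potential → gap = -5.5.
R = 1.3 + 6.7 + 0.5 × (6.7 − 2.3) + 0.5 × (-5.5)
   = 1.3 + 6.7 + 2.2 − 2.75 = 7.45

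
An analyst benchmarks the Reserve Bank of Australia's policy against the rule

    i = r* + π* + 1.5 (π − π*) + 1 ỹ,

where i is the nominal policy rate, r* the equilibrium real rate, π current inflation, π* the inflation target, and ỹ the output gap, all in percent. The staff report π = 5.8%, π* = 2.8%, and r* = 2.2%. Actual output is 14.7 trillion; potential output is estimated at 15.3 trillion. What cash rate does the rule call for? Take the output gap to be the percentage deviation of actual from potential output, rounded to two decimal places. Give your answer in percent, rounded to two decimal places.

5.58%

Output gap = 100 × (14.7 − 15.3) / 15.3 = -3.92%.
i = 2.20 + 2.80 + 1.5 × (5.80 − 2.80) + 1 × (-3.92)
   = 2.20 + 2.8 + 4.5 − 3.92 = 5.58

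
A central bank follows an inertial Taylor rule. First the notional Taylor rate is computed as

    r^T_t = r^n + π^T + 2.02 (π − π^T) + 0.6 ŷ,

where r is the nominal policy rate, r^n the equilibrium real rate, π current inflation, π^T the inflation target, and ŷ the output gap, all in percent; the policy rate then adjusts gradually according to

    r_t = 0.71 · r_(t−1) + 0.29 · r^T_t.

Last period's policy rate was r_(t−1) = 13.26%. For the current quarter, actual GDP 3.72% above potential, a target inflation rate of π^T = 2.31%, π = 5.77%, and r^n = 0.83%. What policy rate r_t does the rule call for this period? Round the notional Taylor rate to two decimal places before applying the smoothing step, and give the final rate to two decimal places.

Output 3.72% above potential → ŷ = 3.72.
r^T_t = 0.83 + 2.31 + 2.02 × (5.77 − 2.31) + 0.6 × 3.72
   = 0.83 + 2.31 + 6.9892 + 2.232 = 12.36
r_t = 0.71 × 13.26 + 0.29 × 12.36 = 9.4146 + 3.5844 = 13.00

13.00%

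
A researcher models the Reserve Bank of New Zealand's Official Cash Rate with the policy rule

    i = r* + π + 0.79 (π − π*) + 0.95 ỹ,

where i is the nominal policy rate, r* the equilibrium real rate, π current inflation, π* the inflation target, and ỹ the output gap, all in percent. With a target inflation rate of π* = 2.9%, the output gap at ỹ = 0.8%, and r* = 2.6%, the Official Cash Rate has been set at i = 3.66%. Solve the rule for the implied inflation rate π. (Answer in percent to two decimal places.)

1.45%

Collecting π: i = r* + (1 + 0.79) π − 0.79 π* + 0.95 ỹ
1.79 π = 3.66 − 2.6 + 0.79 × 2.9 − 0.95 × 0.8 = 2.591
π = 2.591 / 1.79 = 1.45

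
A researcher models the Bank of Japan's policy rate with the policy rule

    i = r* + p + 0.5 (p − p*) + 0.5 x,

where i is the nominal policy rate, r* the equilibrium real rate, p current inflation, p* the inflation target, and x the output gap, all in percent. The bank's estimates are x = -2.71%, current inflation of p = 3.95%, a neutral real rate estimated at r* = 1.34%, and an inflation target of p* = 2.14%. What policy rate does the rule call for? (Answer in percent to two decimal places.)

4.84%

i = 1.34 + 3.95 + 0.5 × (3.95 − 2.14) + 0.5 × (-2.71)
   = 1.34 + 3.95 + 0.905 − 1.355 = 4.84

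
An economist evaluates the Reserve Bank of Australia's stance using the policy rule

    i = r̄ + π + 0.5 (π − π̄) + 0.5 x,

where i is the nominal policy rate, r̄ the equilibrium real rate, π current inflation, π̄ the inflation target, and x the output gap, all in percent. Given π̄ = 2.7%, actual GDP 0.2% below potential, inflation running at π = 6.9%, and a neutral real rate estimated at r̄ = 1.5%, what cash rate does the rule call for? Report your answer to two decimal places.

Output 0.2% below potential → x = -0.2.
i = 1.5 + 6.9 + 0.5 × (6.9 − 2.7) + 0.5 × (-0.2)
   = 1.5 + 6.9 + 2.1 − 0.1 = 10.40

10.40%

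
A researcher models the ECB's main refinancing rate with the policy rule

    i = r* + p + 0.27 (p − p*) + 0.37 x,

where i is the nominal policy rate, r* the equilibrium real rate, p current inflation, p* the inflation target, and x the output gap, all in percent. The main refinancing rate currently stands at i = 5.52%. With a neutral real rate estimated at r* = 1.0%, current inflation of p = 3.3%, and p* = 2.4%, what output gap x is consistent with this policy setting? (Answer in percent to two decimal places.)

2.64%

0.37 x = 5.52 − 1.0 − 3.3 − 0.27 × (3.3 − 2.4) = 0.977
x = 0.977 / 0.37 = 2.64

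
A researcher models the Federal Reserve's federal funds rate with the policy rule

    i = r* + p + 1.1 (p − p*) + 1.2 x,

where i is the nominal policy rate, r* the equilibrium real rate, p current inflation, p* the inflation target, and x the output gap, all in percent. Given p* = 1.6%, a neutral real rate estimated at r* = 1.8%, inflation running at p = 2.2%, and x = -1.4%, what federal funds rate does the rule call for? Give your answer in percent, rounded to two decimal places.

i = 1.8 + 2.2 + 1.1 × (2.2 − 1.6) + 1.2 × (-1.4)
   = 1.8 + 2.2 + 0.66 − 1.68 = 2.98

2.98%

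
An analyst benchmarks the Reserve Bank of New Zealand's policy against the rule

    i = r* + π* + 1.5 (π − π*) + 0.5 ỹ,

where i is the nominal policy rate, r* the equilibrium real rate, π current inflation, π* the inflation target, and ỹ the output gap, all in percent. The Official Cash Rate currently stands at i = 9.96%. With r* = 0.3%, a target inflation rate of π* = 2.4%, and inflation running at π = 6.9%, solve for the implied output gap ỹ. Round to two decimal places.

1.02%

0.5 ỹ = 9.96 − 0.3 − 2.4 − 1.5 × (6.9 − 2.4) = 0.51
ỹ = 0.51 / 0.5 = 1.02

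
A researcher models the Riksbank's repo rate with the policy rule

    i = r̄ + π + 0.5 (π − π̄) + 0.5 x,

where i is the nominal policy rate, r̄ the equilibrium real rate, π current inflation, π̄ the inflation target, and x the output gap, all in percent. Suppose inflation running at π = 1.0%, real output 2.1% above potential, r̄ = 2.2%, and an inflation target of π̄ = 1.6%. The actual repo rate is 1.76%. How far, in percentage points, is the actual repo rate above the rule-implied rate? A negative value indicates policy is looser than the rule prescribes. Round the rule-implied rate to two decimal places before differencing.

-2.19 pp

Output 2.1% above potential → x = 2.1.
i = 2.2 + 1.0 + 0.5 × (1.0 − 1.6) + 0.5 × 2.1
   = 2.2 + 1 − 0.3 + 1.05 = 3.95
Deviation = 1.76 − 3.95 = -2.19 pp.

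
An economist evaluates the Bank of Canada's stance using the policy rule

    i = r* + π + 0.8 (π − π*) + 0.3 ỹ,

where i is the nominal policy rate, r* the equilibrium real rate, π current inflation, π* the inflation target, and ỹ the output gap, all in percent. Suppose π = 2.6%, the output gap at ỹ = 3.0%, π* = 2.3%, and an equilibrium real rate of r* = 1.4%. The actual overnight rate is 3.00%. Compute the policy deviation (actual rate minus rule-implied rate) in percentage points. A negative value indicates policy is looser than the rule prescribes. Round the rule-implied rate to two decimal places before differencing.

-2.14 pp

i = 1.4 + 2.6 + 0.8 × (2.6 − 2.3) + 0.3 × 3.0
   = 1.4 + 2.6 + 0.24 + 0.9 = 5.14
Deviation = 3.00 − 5.14 = -2.14 pp.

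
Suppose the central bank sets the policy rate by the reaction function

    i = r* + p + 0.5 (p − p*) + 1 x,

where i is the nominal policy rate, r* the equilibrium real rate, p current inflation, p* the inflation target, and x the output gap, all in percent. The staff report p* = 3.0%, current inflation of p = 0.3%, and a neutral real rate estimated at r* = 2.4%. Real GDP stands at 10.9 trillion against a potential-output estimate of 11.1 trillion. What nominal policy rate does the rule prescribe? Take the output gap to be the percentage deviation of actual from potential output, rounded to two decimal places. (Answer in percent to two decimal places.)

-0.45%

Output gap = 100 × (10.9 − 11.1) / 11.1 = -1.80%.
i = 2.40 + 0.30 + 0.5 × (0.30 − 3.00) + 1 × (-1.80)
   = 2.40 + 0.3 − 1.35 − 1.8 = -0.45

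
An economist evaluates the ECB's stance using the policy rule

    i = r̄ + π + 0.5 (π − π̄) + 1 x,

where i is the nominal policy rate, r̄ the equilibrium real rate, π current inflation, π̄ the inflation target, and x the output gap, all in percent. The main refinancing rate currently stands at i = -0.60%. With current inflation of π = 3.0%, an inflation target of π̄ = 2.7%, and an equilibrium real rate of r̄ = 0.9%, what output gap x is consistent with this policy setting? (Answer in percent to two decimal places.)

1 x = -0.60 − 0.9 − 3.0 − 0.5 × (3.0 − 2.7) = -4.65
x = -4.65 / 1 = -4.65

-4.65%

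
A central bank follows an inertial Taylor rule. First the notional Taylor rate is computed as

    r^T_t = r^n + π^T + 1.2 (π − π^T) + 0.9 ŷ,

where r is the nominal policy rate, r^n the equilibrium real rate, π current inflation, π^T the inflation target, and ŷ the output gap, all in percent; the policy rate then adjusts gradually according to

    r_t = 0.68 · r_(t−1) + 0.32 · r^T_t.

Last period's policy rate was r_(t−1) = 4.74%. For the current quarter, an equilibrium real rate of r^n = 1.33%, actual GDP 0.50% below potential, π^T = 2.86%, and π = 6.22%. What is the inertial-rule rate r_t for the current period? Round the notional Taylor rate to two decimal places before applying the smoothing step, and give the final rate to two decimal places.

5.71%

Output 0.50% below potential → ŷ = -0.50.
r^T_t = 1.33 + 2.86 + 1.2 × (6.22 − 2.86) + 0.9 × (-0.50)
   = 1.33 + 2.86 + 4.032 − 0.45 = 7.77
r_t = 0.68 × 4.74 + 0.32 × 7.77 = 3.2232 + 2.4864 = 5.71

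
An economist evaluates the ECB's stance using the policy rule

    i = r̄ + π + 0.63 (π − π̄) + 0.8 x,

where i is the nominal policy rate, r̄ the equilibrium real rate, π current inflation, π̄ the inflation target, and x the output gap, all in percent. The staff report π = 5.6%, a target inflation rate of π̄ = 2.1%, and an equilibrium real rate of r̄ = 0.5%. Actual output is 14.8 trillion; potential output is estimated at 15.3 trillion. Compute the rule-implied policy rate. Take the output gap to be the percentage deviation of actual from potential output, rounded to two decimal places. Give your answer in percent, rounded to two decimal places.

Output gap = 100 × (14.8 − 15.3) / 15.3 = -3.27%.
i = 0.50 + 5.60 + 0.63 × (5.60 − 2.10) + 0.8 × (-3.27)
   = 0.50 + 5.6 + 2.205 − 2.616 = 5.69

5.69%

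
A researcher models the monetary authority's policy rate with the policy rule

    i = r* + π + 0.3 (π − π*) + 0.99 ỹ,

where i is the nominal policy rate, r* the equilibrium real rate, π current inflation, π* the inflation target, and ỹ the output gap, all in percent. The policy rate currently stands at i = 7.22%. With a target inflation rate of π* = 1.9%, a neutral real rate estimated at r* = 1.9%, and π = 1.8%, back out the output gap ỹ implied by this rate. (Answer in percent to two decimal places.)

0.99 ỹ = 7.22 − 1.9 − 1.8 − 0.3 × (1.8 − 1.9) = 3.55
ỹ = 3.55 / 0.99 = 3.59

3.59%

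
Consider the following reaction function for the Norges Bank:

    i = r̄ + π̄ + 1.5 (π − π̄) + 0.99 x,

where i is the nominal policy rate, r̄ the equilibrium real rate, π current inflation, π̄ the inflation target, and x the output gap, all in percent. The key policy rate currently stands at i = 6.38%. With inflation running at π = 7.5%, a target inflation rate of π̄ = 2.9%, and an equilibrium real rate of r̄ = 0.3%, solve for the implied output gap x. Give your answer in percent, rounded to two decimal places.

-3.76%

0.99 x = 6.38 − 0.3 − 2.9 − 1.5 × (7.5 − 2.9) = -3.72
x = -3.72 / 0.99 = -3.76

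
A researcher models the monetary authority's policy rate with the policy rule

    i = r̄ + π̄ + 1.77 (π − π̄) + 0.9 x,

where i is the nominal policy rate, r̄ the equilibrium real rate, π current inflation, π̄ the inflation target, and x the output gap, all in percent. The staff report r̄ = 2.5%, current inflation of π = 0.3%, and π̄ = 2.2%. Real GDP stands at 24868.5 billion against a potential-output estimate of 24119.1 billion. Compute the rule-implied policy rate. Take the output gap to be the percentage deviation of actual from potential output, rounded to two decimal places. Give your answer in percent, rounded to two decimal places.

4.14%

Output gap = 100 × (24868.5 − 24119.1) / 24119.1 = 3.11%.
i = 2.50 + 2.20 + 1.77 × (0.30 − 2.20) + 0.9 × 3.11
   = 2.50 + 2.2 − 3.363 + 2.799 = 4.14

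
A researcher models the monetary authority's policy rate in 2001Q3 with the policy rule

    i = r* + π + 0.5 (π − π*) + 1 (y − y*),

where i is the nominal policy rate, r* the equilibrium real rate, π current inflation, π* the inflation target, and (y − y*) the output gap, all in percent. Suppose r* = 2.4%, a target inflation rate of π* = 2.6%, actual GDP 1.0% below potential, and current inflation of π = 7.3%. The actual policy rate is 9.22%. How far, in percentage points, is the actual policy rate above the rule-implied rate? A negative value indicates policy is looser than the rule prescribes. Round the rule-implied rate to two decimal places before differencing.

Output 1.0% below potential → (y − y*) = -1.0.
i = 2.4 + 7.3 + 0.5 × (7.3 − 2.6) + 1 × (-1.0)
   = 2.4 + 7.3 + 2.35 − 1 = 11.05
Deviation = 9.22 − 11.05 = -1.83 pp.

-1.83 pp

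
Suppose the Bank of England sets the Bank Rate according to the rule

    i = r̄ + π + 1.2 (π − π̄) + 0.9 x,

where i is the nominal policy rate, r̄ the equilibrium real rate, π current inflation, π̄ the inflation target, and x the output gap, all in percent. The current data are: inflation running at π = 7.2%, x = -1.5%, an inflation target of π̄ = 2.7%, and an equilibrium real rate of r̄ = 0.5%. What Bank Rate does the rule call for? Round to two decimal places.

11.75%

i = 0.5 + 7.2 + 1.2 × (7.2 − 2.7) + 0.9 × (-1.5)
   = 0.5 + 7.2 + 5.4 − 1.35 = 11.75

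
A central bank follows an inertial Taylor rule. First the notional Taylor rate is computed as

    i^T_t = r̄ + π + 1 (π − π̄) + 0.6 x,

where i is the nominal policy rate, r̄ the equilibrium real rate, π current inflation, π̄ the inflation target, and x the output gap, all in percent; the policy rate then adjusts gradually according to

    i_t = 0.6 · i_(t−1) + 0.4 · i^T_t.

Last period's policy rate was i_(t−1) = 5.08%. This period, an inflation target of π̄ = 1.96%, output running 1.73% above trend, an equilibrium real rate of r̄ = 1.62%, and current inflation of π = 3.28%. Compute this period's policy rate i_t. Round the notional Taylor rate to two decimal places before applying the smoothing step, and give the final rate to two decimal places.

5.95%

Output 1.73% above potential → x = 1.73.
i^T_t = 1.62 + 3.28 + 1 × (3.28 − 1.96) + 0.6 × 1.73
   = 1.62 + 3.28 + 1.32 + 1.038 = 7.26
i_t = 0.6 × 5.08 + 0.4 × 7.26 = 3.048 + 2.904 = 5.95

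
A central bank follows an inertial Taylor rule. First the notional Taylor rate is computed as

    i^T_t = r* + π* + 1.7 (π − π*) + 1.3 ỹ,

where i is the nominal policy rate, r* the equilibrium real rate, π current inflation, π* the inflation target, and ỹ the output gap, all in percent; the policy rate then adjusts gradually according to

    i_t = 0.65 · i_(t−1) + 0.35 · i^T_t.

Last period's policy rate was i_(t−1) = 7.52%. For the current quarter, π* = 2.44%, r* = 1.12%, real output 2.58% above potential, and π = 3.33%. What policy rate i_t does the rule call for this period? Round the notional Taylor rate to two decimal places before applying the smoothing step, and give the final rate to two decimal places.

7.84%

Output 2.58% above potential → ỹ = 2.58.
i^T_t = 1.12 + 2.44 + 1.7 × (3.33 − 2.44) + 1.3 × 2.58
   = 1.12 + 2.44 + 1.513 + 3.354 = 8.43
i_t = 0.65 × 7.52 + 0.35 × 8.43 = 4.888 + 2.9505 = 7.84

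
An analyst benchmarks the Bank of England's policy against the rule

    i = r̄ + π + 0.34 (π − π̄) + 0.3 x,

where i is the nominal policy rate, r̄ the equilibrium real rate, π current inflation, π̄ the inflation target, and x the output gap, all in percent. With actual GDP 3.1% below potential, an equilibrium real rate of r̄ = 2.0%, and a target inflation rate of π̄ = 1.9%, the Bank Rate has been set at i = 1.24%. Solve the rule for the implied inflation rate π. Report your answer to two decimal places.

Output 3.1% below potential → x = -3.1.
Collecting π: i = r̄ + (1 + 0.34) π − 0.34 π̄ + 0.3 x
1.34 π = 1.24 − 2.0 + 0.34 × 1.9 − 0.3 × (-3.1) = 0.816
π = 0.816 / 1.34 = 0.61

0.61%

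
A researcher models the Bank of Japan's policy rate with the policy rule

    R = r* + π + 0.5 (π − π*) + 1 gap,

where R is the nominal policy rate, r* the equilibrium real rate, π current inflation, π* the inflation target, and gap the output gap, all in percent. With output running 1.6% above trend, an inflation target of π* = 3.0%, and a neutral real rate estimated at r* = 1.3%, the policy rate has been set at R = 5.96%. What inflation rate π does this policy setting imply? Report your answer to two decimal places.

3.04%

Output 1.6% above potential → gap = 1.6.
Collecting π: R = r* + (1 + 0.5) π − 0.5 π* + 1 gap
1.5 π = 5.96 − 1.3 + 0.5 × 3.0 − 1 × 1.6 = 4.56
π = 4.56 / 1.5 = 3.04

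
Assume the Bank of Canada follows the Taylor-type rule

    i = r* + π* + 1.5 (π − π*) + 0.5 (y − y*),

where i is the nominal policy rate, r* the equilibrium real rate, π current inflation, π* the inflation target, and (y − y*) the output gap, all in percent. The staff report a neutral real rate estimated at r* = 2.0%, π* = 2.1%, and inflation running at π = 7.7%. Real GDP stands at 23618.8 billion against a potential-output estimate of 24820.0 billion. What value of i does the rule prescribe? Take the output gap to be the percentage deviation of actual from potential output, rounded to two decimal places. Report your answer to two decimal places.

10.08%

Output gap = 100 × (23618.8 − 24820.0) / 24820.0 = -4.84%.
i = 2.00 + 2.10 + 1.5 × (7.70 − 2.10) + 0.5 × (-4.84)
   = 2.00 + 2.1 + 8.4 − 2.42 = 10.08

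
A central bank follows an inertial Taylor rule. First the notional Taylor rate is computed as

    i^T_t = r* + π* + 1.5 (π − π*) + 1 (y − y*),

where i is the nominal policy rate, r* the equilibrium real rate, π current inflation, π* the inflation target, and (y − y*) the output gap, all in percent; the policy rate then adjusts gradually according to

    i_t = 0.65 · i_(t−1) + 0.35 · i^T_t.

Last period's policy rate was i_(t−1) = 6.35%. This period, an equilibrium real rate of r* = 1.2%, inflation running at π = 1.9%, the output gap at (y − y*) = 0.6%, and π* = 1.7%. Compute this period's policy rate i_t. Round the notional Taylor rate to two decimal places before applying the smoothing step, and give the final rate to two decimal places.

5.46%

i^T_t = 1.2 + 1.7 + 1.5 × (1.9 − 1.7) + 1 × 0.6
   = 1.2 + 1.7 + 0.3 + 0.6 = 3.80
i_t = 0.65 × 6.35 + 0.35 × 3.80 = 4.1275 + 1.33 = 5.46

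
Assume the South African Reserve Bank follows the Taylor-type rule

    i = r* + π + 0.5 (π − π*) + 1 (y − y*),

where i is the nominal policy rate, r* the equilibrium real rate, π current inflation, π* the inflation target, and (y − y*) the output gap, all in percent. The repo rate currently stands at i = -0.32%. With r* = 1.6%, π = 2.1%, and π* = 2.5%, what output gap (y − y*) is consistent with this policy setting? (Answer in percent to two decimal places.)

-3.82%

1 (y − y*) = -0.32 − 1.6 − 2.1 − 0.5 × (2.1 − 2.5) = -3.82
(y − y*) = -3.82 / 1 = -3.82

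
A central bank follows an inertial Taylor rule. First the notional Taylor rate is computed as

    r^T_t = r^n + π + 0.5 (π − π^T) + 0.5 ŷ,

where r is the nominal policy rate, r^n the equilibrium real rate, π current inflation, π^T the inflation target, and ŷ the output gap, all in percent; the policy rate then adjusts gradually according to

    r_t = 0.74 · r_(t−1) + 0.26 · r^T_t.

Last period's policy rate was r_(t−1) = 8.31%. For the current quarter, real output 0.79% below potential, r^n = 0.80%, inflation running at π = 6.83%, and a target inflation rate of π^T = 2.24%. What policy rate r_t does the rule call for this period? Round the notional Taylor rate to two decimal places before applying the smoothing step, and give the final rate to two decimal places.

Output 0.79% below potential → ŷ = -0.79.
r^T_t = 0.80 + 6.83 + 0.5 × (6.83 − 2.24) + 0.5 × (-0.79)
   = 0.80 + 6.83 + 2.295 − 0.395 = 9.53
r_t = 0.74 × 8.31 + 0.26 × 9.53 = 6.1494 + 2.4778 = 8.63

8.63%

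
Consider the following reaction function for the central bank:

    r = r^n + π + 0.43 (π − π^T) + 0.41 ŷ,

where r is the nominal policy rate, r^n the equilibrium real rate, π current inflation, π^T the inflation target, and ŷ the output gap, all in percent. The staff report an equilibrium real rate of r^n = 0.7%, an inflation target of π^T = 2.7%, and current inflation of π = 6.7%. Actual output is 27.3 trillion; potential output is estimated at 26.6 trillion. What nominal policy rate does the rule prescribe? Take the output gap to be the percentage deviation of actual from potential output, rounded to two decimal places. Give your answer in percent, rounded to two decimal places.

Output gap = 100 × (27.3 − 26.6) / 26.6 = 2.63%.
r = 0.70 + 6.70 + 0.43 × (6.70 − 2.70) + 0.41 × 2.63
   = 0.70 + 6.7 + 1.72 + 1.0783 = 10.20

10.20%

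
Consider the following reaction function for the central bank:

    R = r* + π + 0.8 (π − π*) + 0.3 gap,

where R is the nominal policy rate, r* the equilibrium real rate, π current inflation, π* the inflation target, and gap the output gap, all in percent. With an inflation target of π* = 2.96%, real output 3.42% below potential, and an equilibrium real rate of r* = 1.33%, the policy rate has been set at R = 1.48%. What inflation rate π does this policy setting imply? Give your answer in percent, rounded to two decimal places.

1.97%

Output 3.42% below potential → gap = -3.42.
Collecting π: R = r* + (1 + 0.8) π − 0.8 π* + 0.3 gap
1.8 π = 1.48 − 1.33 + 0.8 × 2.96 − 0.3 × (-3.42) = 3.544
π = 3.544 / 1.8 = 1.97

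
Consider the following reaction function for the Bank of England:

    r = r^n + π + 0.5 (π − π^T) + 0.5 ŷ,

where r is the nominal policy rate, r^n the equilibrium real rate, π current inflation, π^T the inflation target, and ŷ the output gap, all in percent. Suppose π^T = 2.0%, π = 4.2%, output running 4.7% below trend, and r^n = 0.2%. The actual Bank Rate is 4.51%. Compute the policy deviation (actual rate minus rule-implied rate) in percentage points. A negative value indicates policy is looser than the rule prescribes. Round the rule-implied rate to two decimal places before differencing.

Output 4.7% below potential → ŷ = -4.7.
r = 0.2 + 4.2 + 0.5 × (4.2 − 2.0) + 0.5 × (-4.7)
   = 0.2 + 4.2 + 1.1 − 2.35 = 3.15
Deviation = 4.51 − 3.15 = 1.36 pp.

1.36 pp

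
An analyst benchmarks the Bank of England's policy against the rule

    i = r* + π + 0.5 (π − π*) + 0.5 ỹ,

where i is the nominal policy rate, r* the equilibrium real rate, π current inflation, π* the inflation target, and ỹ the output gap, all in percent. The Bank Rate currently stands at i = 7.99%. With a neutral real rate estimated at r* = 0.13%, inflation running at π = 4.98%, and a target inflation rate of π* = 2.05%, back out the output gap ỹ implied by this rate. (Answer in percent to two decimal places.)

2.83%

0.5 ỹ = 7.99 − 0.13 − 4.98 − 0.5 × (4.98 − 2.05) = 1.415
ỹ = 1.415 / 0.5 = 2.83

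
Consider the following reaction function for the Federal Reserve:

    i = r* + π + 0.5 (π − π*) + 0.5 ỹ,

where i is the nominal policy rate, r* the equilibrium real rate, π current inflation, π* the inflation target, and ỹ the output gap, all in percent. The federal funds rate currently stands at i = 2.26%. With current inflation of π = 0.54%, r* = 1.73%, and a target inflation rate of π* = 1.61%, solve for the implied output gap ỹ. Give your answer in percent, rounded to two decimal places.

0.5 ỹ = 2.26 − 1.73 − 0.54 − 0.5 × (0.54 − 1.61) = 0.525
ỹ = 0.525 / 0.5 = 1.05

1.05%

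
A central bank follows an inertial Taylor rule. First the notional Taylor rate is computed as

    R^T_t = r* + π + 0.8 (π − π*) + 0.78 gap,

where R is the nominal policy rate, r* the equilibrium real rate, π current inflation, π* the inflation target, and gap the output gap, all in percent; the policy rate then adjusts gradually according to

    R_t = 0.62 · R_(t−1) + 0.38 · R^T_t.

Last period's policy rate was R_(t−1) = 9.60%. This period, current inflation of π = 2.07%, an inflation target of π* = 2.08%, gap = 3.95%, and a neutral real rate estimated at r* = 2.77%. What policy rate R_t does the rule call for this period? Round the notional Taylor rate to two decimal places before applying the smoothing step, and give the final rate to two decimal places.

8.96%

R^T_t = 2.77 + 2.07 + 0.8 × (2.07 − 2.08) + 0.78 × 3.95
   = 2.77 + 2.07 − 0.008 + 3.081 = 7.91
R_t = 0.62 × 9.60 + 0.38 × 7.91 = 5.952 + 3.0058 = 8.96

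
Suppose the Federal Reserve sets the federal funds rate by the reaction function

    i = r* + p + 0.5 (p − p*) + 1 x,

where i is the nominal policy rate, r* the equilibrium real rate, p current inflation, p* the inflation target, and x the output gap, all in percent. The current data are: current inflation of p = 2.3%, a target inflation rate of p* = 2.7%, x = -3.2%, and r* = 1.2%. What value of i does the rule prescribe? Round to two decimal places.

i = 1.2 + 2.3 + 0.5 × (2.3 − 2.7) + 1 × (-3.2)
   = 1.2 + 2.3 − 0.2 − 3.2 = 0.10

0.10%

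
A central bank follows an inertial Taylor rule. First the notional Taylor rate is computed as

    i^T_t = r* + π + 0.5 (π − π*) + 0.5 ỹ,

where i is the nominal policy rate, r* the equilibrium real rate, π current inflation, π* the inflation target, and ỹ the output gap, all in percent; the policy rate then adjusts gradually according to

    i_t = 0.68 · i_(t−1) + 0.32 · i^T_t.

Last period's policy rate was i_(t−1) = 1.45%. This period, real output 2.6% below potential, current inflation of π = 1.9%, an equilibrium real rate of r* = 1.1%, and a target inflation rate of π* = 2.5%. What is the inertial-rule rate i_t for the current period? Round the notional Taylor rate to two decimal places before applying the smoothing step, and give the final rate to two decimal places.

Output 2.6% below potential → ỹ = -2.6.
i^T_t = 1.1 + 1.9 + 0.5 × (1.9 − 2.5) + 0.5 × (-2.6)
   = 1.1 + 1.9 − 0.3 − 1.3 = 1.40
i_t = 0.68 × 1.45 + 0.32 × 1.40 = 0.986 + 0.448 = 1.43

1.43%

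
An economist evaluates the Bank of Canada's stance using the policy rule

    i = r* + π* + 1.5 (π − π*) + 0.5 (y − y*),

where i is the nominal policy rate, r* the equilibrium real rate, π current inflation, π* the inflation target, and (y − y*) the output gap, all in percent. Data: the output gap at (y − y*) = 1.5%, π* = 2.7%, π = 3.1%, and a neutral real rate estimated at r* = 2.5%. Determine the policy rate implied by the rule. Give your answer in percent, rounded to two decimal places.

i = 2.5 + 2.7 + 1.5 × (3.1 − 2.7) + 0.5 × 1.5
   = 2.5 + 2.7 + 0.6 + 0.75 = 6.55

6.55%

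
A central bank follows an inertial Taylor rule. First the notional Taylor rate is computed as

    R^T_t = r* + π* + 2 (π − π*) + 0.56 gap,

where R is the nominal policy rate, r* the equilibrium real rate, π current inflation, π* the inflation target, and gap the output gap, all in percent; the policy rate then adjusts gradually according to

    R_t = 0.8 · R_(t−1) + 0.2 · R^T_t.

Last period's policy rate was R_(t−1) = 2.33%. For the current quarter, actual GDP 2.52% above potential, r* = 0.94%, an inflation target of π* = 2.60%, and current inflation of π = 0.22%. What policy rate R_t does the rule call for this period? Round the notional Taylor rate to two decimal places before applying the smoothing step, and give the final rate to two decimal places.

1.90%

Output 2.52% above potential → gap = 2.52.
R^T_t = 0.94 + 2.60 + 2 × (0.22 − 2.60) + 0.56 × 2.52
   = 0.94 + 2.6 − 4.76 + 1.4112 = 0.19
R_t = 0.8 × 2.33 + 0.2 × 0.19 = 1.864 + 0.038 = 1.90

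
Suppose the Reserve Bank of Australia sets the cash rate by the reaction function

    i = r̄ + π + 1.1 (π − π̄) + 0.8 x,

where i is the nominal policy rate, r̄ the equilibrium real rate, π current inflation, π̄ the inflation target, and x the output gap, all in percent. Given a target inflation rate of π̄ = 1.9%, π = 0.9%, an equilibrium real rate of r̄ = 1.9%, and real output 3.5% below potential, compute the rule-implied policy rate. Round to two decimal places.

-1.10%

Output 3.5% below potential → x = -3.5.
i = 1.9 + 0.9 + 1.1 × (0.9 − 1.9) + 0.8 × (-3.5)
   = 1.9 + 0.9 − 1.1 − 2.8 = -1.10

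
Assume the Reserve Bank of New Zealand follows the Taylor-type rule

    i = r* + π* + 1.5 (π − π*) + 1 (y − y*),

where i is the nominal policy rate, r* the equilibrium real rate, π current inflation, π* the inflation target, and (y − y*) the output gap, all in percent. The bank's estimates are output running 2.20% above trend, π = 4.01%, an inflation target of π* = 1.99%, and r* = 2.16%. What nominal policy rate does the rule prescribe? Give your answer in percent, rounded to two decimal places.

9.38%

Output 2.20% above potential → (y − y*) = 2.20.
i = 2.16 + 1.99 + 1.5 × (4.01 − 1.99) + 1 × 2.20
   = 2.16 + 1.99 + 3.03 + 2.2 = 9.38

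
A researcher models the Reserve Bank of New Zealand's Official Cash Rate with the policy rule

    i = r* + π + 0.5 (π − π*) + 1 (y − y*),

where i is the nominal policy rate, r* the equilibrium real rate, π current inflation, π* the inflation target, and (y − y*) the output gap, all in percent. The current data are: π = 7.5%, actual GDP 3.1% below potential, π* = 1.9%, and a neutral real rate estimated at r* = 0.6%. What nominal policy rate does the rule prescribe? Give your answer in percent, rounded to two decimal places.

Output 3.1% below potential → (y − y*) = -3.1.
i = 0.6 + 7.5 + 0.5 × (7.5 − 1.9) + 1 × (-3.1)
   = 0.6 + 7.5 + 2.8 − 3.1 = 7.80

7.80%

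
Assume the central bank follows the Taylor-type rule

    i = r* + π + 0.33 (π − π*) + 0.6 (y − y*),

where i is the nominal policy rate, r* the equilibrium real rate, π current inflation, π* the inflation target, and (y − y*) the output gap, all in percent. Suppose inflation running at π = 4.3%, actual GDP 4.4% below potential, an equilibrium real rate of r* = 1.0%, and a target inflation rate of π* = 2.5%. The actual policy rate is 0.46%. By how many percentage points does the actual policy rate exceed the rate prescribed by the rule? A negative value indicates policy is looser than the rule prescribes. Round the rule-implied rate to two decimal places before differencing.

-2.79 pp

Output 4.4% below potential → (y − y*) = -4.4.
i = 1.0 + 4.3 + 0.33 × (4.3 − 2.5) + 0.6 × (-4.4)
   = 1.0 + 4.3 + 0.594 − 2.64 = 3.25
Deviation = 0.46 − 3.25 = -2.79 pp.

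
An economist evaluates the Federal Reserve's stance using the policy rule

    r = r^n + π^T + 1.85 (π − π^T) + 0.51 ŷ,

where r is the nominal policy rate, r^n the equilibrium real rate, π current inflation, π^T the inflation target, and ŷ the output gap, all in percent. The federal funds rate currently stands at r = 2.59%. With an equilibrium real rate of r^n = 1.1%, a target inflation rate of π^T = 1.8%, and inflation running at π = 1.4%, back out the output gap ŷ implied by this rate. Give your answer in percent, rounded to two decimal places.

0.51 ŷ = 2.59 − 1.1 − 1.8 − 1.85 × (1.4 − 1.8) = 0.43
ŷ = 0.43 / 0.51 = 0.84

0.84%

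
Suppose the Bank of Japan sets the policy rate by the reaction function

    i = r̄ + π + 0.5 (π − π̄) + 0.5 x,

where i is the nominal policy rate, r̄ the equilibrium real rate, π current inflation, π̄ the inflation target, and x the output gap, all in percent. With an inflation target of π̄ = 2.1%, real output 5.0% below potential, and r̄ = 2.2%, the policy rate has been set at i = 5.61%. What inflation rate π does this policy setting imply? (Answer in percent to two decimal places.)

Output 5.0% below potential → x = -5.0.
Collecting π: i = r̄ + (1 + 0.5) π − 0.5 π̄ + 0.5 x
1.5 π = 5.61 − 2.2 + 0.5 × 2.1 − 0.5 × (-5.0) = 6.96
π = 6.96 / 1.5 = 4.64

4.64%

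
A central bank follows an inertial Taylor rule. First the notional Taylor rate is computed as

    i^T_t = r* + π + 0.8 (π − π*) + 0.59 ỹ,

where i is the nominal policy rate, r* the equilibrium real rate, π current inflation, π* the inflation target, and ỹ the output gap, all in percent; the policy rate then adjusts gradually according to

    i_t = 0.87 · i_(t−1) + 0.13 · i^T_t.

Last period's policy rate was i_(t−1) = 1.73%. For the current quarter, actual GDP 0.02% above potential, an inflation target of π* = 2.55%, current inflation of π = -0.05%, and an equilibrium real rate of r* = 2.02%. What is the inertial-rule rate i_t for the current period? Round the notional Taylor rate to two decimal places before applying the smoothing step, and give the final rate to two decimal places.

Output 0.02% above potential → ỹ = 0.02.
i^T_t = 2.02 + (-0.05) + 0.8 × (-0.05 − 2.55) + 0.59 × 0.02
   = 2.02 − 0.05 − 2.08 + 0.0118 = -0.10
i_t = 0.87 × 1.73 + 0.13 × (-0.10) = 1.5051 − 0.013 = 1.49

1.49%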